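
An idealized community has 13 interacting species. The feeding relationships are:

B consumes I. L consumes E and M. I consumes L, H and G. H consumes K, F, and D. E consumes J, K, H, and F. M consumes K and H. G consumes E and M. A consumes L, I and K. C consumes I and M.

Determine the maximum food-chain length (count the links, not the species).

5 links

One longest chain: K → H → E → L → I → B.
It has 6 species and 5 links.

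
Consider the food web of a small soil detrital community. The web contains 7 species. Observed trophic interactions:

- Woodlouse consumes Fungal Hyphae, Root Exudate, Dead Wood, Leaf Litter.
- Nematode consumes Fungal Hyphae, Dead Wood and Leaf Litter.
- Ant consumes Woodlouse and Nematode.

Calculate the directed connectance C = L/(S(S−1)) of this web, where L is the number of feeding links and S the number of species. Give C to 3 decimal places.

The web has S = 7 species and L = 9 feeding links.
C = L / (S(S−1)) = 9 / 42 = 0.2143 ≈ 0.214.

C = 0.214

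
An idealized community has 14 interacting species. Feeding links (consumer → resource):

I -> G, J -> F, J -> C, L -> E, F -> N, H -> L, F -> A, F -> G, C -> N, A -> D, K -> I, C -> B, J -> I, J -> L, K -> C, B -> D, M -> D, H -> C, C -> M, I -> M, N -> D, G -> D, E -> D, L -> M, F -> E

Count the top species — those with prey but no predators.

3

Top species (has prey, but nothing eats it): J, H, K.
Count: 3.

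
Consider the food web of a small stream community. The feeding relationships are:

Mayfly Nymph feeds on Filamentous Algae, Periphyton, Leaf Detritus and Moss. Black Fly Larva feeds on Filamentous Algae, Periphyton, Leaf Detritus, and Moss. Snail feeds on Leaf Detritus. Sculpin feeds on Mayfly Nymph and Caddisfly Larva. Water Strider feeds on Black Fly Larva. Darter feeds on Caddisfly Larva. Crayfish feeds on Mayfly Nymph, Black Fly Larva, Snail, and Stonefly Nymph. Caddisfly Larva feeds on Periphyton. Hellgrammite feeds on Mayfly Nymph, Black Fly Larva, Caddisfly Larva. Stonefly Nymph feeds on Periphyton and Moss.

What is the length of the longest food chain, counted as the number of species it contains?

3 species

One longest chain: Periphyton → Mayfly Nymph → Hellgrammite.
It has 3 species and 2 links.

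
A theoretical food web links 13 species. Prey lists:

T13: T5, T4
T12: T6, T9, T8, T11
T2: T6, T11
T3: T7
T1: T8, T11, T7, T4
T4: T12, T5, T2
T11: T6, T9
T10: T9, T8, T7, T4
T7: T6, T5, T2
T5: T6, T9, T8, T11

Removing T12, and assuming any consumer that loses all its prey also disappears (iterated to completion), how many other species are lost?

Remove T12.
Every predator of it retains at least one other prey: T4 still has T5, T2.
No consumer loses all prey, so no secondary extinctions occur.

0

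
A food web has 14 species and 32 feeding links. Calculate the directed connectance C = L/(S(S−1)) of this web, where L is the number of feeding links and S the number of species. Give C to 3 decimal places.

The web has S = 14 species and L = 32 feeding links.
C = L / (S(S−1)) = 32 / 182 = 0.1758 ≈ 0.176.

C = 0.176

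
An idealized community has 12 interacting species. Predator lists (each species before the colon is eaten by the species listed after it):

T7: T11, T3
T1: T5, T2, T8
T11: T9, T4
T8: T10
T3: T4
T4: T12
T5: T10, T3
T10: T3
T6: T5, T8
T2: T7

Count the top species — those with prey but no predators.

Top species (has prey, but nothing eats it): T9, T12.
Count: 2.

2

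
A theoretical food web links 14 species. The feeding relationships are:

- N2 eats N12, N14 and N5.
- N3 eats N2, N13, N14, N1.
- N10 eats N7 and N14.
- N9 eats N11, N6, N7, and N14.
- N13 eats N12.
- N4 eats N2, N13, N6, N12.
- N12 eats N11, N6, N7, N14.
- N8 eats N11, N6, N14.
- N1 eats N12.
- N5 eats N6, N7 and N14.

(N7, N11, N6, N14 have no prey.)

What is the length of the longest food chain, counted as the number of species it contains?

4 species

One longest chain: N7 → N12 → N13 → N3.
It has 4 species and 3 links.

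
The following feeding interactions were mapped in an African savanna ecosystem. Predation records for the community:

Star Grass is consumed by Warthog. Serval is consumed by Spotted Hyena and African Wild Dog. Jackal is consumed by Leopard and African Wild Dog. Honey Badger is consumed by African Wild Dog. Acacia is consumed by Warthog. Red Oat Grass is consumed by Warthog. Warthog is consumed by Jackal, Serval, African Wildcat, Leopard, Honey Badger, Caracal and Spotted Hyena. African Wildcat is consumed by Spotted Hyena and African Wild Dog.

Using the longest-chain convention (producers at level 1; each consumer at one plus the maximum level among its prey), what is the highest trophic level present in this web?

4

Producers (level 1): Star Grass, Red Oat Grass, Acacia.
Star Grass → Warthog → Jackal → Leopard gives Leopard level 4.
No species has a prey at level 4, so no species reaches level 5.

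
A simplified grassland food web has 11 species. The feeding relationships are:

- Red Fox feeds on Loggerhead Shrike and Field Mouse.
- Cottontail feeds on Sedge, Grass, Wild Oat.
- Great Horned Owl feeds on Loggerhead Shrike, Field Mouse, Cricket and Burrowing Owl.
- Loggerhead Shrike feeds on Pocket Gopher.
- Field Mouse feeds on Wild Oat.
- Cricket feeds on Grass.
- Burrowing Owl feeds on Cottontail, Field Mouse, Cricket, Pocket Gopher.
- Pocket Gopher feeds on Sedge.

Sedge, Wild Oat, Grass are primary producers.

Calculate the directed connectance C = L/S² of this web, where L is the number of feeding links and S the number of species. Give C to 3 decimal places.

The web has S = 11 species and L = 17 feeding links.
C = L / S² = 17 / 121 = 0.1405 ≈ 0.140.

C = 0.140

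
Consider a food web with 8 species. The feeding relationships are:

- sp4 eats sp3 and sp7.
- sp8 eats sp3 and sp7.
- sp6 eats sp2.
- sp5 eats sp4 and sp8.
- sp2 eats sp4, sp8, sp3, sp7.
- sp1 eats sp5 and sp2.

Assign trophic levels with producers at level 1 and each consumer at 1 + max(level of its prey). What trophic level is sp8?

sp3 is a producer → level 1.
sp8 eats sp3 (level 1); other prey at levels: sp7 1 → level 2.

Trophic level 2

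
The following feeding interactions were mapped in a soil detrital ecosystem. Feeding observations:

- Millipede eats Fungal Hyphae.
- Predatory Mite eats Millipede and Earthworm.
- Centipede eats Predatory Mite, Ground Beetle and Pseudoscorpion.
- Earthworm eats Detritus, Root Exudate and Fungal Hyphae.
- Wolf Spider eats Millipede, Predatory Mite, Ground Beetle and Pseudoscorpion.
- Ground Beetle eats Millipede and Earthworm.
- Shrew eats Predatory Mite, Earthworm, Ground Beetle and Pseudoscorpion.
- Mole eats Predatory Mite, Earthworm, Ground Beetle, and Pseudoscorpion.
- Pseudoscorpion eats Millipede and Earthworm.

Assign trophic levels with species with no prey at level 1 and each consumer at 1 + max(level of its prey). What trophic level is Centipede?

Fungal Hyphae has no prey (basal) → level 1.
Earthworm eats Fungal Hyphae (level 1); other prey at levels: Detritus 1, Root Exudate 1 → level 2.
Predatory Mite eats Earthworm (level 2); other prey at levels: Millipede 2 → level 3.
Centipede eats Predatory Mite (level 3); other prey at levels: Pseudoscorpion 3, Ground Beetle 3 → level 4.

Trophic level 4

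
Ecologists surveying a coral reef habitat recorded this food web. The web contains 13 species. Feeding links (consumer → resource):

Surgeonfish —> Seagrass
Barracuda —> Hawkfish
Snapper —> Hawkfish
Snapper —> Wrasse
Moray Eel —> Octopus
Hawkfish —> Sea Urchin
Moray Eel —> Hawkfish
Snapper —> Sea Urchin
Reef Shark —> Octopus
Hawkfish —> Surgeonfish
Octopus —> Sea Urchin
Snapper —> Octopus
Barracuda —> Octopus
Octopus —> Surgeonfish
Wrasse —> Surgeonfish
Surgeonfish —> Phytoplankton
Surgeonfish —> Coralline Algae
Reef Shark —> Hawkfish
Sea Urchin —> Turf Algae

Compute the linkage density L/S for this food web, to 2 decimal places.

There are L = 19 links among S = 13 species.
L/S = 19/13 = 1.4615 ≈ 1.46.

L/S = 1.46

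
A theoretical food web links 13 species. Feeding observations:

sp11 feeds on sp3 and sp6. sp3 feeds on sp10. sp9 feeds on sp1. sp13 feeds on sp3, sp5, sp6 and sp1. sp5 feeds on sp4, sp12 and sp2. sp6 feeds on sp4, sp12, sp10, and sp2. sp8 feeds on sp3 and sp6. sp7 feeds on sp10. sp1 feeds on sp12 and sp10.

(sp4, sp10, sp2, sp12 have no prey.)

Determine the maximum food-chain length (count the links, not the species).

One longest chain: sp10 → sp3 → sp8.
It has 3 species and 2 links.

2 links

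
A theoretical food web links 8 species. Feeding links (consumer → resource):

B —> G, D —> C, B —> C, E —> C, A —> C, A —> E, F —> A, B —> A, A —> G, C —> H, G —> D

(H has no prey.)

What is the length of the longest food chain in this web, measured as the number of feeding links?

5 links

One longest chain: H → C → D → G → A → F.
It has 6 species and 5 links.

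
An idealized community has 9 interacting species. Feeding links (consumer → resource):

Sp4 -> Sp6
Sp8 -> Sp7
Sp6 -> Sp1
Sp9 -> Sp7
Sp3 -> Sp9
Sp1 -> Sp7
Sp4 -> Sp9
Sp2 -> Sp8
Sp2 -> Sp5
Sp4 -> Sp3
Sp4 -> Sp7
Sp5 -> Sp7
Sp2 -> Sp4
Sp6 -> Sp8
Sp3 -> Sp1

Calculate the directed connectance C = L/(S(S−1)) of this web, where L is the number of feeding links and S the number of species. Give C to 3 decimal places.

The web has S = 9 species and L = 15 feeding links.
C = L / (S(S−1)) = 15 / 72 = 0.2083 ≈ 0.208.

C = 0.208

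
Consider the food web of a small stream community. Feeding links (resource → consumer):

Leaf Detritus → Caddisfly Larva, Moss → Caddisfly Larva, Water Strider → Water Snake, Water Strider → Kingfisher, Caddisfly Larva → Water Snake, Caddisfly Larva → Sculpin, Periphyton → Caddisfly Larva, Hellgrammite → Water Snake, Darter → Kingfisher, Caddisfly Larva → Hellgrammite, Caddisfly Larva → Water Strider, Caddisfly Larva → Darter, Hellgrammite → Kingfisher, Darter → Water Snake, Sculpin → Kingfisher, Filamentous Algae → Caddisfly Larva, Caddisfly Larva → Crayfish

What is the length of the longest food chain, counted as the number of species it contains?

4 species

One longest chain: Moss → Caddisfly Larva → Hellgrammite → Kingfisher.
It has 4 species and 3 links.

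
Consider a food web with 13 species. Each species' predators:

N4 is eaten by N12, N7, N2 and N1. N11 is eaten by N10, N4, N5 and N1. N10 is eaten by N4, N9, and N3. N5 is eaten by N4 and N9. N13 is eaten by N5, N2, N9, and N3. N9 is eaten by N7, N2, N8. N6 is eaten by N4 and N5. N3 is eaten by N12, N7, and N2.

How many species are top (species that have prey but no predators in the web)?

5

Top species (has prey, but nothing eats it): N2, N1, N7, N8, N12.
Count: 5.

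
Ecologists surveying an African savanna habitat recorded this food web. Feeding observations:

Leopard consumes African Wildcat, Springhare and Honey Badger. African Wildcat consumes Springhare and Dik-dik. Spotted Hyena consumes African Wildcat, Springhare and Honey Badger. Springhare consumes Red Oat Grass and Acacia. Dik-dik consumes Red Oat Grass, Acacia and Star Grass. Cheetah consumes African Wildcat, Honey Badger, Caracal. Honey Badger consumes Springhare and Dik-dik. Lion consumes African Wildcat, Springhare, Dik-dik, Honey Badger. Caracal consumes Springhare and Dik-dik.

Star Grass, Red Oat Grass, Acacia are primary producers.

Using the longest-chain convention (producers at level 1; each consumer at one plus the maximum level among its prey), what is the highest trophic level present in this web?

4

Producers (level 1): Star Grass, Red Oat Grass, Acacia.
Red Oat Grass → Springhare → African Wildcat → Spotted Hyena gives Spotted Hyena level 4.
No species has a prey at level 4, so no species reaches level 5.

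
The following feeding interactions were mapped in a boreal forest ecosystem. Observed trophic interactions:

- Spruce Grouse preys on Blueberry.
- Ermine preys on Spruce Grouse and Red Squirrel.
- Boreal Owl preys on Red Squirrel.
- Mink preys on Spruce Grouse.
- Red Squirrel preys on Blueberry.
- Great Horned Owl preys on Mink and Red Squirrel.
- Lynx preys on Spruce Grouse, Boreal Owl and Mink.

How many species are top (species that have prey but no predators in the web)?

3

Top species (has prey, but nothing eats it): Ermine, Lynx, Great Horned Owl.
Count: 3.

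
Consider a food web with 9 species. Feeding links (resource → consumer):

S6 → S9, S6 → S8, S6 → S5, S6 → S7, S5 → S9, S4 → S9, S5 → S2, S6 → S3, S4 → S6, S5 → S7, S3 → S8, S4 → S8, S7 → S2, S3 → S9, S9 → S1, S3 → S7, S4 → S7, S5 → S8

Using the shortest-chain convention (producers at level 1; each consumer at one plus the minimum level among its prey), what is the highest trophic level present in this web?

Producers (level 1): S4.
Following each consumer down to its lowest-level prey: S4 → S7 → S2 (levels 1 through 3).
All prey of S2 (S7 2, S5 3) are at level 2 or above, so S2 is at level 1 + 2 = 3.
Every consumer has at least one prey at level 2 or below, so none exceeds level 3.

3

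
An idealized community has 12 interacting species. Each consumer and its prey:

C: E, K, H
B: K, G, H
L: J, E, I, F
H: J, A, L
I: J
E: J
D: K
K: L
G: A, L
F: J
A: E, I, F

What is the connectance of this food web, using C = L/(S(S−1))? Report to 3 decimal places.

C = 0.174

The web has S = 12 species and L = 23 feeding links.
C = L / (S(S−1)) = 23 / 132 = 0.1742 ≈ 0.174.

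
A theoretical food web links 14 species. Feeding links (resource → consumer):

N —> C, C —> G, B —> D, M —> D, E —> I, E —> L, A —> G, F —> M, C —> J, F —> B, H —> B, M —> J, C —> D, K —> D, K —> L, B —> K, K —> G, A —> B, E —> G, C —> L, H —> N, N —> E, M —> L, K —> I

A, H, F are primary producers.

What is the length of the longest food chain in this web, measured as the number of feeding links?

One longest chain: A → B → K → L.
It has 4 species and 3 links.

3 links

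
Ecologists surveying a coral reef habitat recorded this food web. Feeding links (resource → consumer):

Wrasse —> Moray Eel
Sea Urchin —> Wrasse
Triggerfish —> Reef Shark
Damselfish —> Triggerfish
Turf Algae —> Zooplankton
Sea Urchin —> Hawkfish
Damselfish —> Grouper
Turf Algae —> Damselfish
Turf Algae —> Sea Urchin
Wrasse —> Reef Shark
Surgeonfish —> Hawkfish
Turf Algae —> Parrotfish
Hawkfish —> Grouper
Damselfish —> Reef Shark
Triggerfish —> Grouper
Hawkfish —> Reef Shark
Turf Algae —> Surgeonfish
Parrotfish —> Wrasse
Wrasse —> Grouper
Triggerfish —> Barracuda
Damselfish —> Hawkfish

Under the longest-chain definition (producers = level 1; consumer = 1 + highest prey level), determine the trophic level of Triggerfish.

Trophic level 3

Turf Algae is a producer → level 1.
Damselfish eats Turf Algae → level 2.
Triggerfish eats Damselfish → level 3.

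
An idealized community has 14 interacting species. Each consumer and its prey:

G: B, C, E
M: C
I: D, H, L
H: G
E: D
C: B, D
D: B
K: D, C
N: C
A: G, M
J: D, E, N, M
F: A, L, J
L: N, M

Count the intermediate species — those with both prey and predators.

Intermediate species (has both prey and predators): D, C, E, N, G, M, H, A, L, J.
Count: 10.

10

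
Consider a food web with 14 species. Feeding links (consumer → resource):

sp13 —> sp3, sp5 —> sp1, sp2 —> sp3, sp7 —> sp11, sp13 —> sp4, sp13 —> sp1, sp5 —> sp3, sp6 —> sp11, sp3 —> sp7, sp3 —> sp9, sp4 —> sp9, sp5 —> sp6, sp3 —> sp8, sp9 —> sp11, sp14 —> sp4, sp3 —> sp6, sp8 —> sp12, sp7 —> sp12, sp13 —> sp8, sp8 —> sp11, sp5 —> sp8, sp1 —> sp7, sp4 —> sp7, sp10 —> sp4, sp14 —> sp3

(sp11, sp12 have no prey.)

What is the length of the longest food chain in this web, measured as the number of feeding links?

One longest chain: sp11 → sp9 → sp4 → sp13.
It has 4 species and 3 links.

3 links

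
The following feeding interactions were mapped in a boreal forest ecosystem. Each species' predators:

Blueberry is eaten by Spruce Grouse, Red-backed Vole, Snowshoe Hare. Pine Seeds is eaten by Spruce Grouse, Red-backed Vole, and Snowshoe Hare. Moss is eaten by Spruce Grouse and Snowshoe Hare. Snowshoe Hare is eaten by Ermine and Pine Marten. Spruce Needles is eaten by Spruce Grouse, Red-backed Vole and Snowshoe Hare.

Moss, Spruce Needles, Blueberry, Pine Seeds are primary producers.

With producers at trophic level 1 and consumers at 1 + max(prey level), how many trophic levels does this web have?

Producers (level 1): Moss, Spruce Needles, Blueberry, Pine Seeds.
Moss → Snowshoe Hare → Pine Marten gives Pine Marten level 3.
No species has a prey at level 3, so no species reaches level 4.

3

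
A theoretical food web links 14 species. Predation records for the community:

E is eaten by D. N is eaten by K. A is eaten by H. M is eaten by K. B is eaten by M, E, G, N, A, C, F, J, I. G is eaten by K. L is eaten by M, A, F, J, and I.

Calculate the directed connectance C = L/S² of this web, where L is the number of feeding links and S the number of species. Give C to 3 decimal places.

The web has S = 14 species and L = 19 feeding links.
C = L / S² = 19 / 196 = 0.0969 ≈ 0.097.

C = 0.097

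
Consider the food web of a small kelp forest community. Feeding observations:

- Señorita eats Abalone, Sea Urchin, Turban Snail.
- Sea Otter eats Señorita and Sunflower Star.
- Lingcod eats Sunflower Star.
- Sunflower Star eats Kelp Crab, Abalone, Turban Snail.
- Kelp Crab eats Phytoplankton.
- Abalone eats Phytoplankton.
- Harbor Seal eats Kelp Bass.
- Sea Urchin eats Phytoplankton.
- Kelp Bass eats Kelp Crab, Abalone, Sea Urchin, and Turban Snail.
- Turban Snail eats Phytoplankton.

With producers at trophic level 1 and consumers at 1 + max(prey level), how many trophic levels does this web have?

Producers (level 1): Phytoplankton.
Phytoplankton → Kelp Crab → Kelp Bass → Harbor Seal gives Harbor Seal level 4.
No species has a prey at level 4, so no species reaches level 5.

4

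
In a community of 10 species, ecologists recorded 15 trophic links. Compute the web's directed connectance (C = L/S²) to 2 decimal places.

C = 0.15

The web has S = 10 species and L = 15 feeding links.
C = L / S² = 15 / 100 = 0.1500 ≈ 0.15.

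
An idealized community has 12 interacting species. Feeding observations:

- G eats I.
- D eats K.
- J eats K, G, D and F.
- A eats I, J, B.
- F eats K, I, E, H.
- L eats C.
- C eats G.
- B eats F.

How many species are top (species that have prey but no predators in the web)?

Top species (has prey, but nothing eats it): L, A.
Count: 2.

2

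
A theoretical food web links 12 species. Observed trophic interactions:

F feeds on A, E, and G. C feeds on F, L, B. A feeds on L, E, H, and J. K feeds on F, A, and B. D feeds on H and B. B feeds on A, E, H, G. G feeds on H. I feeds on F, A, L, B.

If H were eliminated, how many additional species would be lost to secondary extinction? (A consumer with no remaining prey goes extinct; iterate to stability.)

Remove H.
Round 1: G (all prey gone) → extinct.
No further losses. Total secondary extinctions: 1.

1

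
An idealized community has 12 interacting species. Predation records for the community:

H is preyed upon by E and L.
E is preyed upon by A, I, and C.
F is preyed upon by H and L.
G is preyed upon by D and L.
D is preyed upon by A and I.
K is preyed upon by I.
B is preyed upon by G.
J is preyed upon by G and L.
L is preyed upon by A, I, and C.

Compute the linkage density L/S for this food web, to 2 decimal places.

There are L = 18 links among S = 12 species.
L/S = 18/12 = 1.5000 ≈ 1.50.

L/S = 1.50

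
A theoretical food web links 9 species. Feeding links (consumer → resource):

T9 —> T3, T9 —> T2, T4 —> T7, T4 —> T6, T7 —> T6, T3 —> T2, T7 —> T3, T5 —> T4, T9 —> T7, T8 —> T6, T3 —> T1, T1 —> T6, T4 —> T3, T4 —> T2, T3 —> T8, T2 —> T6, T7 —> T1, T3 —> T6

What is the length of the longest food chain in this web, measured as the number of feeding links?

One longest chain: T6 → T8 → T3 → T7 → T4 → T5.
It has 6 species and 5 links.

5 links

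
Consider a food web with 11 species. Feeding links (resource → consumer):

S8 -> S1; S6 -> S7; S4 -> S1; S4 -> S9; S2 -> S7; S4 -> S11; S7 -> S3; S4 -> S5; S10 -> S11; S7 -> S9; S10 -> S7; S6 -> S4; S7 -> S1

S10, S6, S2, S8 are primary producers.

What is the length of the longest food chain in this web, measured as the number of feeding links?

2 links

One longest chain: S6 → S4 → S9.
It has 3 species and 2 links.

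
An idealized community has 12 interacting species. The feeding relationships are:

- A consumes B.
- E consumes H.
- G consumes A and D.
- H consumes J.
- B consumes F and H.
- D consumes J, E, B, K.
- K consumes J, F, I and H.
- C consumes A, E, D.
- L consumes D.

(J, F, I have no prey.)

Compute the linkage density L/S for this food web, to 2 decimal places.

There are L = 19 links among S = 12 species.
L/S = 19/12 = 1.5833 ≈ 1.58.

L/S = 1.58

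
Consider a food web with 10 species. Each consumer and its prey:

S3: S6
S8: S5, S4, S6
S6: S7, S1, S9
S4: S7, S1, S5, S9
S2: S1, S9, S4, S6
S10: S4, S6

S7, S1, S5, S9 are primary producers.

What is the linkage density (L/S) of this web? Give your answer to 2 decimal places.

L/S = 1.70

There are L = 17 links among S = 10 species.
L/S = 17/10 = 1.7000 ≈ 1.70.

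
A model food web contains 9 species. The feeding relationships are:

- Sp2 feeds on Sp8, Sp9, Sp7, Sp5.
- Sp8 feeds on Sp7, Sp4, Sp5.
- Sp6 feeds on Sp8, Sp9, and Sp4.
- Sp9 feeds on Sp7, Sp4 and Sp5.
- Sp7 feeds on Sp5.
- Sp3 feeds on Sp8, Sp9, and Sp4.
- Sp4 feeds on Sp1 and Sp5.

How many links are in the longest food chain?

One longest chain: Sp5 → Sp7 → Sp8 → Sp3.
It has 4 species and 3 links.

3 links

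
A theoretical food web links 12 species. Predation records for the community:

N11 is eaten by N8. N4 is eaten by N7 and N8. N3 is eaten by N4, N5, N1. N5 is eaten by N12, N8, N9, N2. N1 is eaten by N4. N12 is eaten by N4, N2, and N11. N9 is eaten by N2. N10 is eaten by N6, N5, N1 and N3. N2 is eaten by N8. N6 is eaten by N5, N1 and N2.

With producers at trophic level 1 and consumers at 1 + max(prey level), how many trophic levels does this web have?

Producers (level 1): N10.
N10 → N6 → N5 → N12 → N4 → N7 gives N7 level 6.
No species has a prey at level 6, so no species reaches level 7.

6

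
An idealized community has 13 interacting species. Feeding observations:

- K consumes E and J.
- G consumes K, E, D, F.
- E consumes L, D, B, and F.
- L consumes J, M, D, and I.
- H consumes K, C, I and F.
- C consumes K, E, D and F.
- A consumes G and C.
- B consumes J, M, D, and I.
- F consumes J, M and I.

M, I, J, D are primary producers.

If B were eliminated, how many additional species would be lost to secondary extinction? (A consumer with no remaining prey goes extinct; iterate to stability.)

0

Remove B.
Every predator of it retains at least one other prey: E still has D, L, F.
No consumer loses all prey, so no secondary extinctions occur.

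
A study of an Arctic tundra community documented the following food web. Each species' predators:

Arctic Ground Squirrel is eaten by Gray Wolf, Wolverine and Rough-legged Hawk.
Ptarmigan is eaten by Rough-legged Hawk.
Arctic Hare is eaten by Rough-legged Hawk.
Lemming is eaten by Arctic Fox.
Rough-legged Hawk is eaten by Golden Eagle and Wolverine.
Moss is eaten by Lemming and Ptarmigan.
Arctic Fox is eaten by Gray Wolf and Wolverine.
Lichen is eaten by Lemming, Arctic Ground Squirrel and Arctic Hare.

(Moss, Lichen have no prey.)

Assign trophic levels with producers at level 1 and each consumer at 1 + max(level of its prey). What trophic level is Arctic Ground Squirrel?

Lichen is a producer → level 1.
Arctic Ground Squirrel eats Lichen → level 2.

Trophic level 2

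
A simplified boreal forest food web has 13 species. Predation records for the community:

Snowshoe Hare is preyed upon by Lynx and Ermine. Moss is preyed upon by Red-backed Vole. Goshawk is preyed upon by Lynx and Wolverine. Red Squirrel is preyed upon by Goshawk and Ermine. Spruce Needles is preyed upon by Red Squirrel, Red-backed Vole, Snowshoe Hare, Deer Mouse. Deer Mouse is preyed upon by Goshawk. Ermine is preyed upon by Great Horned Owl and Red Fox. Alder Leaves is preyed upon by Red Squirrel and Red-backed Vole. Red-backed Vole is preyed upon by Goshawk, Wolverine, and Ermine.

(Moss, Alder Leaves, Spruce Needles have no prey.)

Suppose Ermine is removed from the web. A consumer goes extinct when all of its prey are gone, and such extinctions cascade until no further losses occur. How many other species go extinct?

Remove Ermine.
Round 1: Great Horned Owl (all prey gone), Red Fox (all prey gone) → extinct.
No further losses. Total secondary extinctions: 2.

2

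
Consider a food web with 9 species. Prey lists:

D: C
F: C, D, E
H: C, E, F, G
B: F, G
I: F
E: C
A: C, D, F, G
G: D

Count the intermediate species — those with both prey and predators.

Intermediate species (has both prey and predators): D, E, F, G.
Count: 4.

4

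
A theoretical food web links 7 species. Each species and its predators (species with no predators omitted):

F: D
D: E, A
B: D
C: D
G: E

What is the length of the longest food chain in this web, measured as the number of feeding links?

2 links

One longest chain: B → D → E.
It has 3 species and 2 links.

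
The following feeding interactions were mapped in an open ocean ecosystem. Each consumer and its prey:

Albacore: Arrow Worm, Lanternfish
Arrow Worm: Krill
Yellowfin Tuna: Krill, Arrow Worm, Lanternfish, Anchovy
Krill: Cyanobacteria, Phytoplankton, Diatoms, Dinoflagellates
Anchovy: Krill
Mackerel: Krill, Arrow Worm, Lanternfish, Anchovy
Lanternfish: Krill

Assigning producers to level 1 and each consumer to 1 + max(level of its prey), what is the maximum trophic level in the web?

4

Producers (level 1): Cyanobacteria, Phytoplankton, Diatoms, Dinoflagellates.
Cyanobacteria → Krill → Arrow Worm → Mackerel gives Mackerel level 4.
No species has a prey at level 4, so no species reaches level 5.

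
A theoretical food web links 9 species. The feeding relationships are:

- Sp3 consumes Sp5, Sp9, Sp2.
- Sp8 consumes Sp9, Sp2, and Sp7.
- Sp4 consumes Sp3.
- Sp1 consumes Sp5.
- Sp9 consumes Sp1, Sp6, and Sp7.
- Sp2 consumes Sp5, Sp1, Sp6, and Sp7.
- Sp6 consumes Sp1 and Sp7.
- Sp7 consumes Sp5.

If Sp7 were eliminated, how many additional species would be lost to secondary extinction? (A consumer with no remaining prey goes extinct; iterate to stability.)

Remove Sp7.
Every predator of it retains at least one other prey: Sp6 still has Sp1; Sp9 still has Sp1, Sp6; Sp2 still has Sp5, Sp1, Sp6; Sp8 still has Sp9, Sp2.
No consumer loses all prey, so no secondary extinctions occur.

0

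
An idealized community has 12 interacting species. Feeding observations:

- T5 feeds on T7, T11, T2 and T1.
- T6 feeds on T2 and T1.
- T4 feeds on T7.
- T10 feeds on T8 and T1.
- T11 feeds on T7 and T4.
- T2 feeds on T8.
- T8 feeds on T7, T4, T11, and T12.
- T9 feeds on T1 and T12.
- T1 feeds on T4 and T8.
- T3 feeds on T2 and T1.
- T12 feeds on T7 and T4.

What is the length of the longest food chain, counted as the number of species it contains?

One longest chain: T7 → T4 → T12 → T8 → T1 → T10.
It has 6 species and 5 links.

6 species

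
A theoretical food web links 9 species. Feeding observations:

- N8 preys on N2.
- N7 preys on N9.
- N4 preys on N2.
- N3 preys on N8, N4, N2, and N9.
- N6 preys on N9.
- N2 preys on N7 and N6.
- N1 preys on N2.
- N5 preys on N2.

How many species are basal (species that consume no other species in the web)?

1

Basal species (no prey listed): N9.
Count: 1.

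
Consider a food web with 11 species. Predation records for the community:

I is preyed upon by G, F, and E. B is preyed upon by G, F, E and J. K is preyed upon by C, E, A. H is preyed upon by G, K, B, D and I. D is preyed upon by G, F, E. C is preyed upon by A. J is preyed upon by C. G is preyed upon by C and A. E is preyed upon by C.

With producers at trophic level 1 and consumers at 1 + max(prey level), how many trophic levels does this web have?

5

Producers (level 1): H.
H → B → J → C → A gives A level 5.
No species has a prey at level 5, so no species reaches level 6.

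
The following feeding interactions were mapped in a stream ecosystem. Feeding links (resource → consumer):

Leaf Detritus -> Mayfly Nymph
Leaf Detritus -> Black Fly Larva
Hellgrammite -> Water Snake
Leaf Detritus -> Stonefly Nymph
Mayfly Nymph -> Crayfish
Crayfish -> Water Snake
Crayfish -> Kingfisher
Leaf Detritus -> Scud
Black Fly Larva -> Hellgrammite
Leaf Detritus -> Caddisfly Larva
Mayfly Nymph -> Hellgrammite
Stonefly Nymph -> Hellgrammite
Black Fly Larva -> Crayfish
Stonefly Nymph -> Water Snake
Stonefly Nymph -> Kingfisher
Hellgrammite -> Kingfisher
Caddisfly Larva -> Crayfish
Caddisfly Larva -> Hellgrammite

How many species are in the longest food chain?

One longest chain: Leaf Detritus → Caddisfly Larva → Hellgrammite → Water Snake.
It has 4 species and 3 links.

4 species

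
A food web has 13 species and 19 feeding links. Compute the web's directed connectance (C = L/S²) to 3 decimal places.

The web has S = 13 species and L = 19 feeding links.
C = L / S² = 19 / 169 = 0.1124 ≈ 0.112.

C = 0.112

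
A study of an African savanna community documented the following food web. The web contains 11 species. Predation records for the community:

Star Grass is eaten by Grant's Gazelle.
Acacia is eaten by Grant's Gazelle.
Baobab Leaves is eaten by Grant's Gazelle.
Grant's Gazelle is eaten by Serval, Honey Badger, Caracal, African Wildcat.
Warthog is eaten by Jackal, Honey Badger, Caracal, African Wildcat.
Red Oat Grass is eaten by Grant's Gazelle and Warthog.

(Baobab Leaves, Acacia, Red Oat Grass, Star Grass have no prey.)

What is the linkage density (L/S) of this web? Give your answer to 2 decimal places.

L/S = 1.18

There are L = 13 links among S = 11 species.
L/S = 13/11 = 1.1818 ≈ 1.18.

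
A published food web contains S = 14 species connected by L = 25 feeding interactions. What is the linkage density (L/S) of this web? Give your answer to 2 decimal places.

L/S = 1.79

There are L = 25 links among S = 14 species.
L/S = 25/14 = 1.7857 ≈ 1.79.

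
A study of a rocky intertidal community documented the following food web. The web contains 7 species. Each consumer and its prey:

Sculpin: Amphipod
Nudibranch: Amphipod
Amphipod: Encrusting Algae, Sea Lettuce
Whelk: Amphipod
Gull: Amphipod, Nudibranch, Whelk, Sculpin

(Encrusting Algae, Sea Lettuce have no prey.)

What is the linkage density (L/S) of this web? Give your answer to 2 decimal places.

L/S = 1.29

There are L = 9 links among S = 7 species.
L/S = 9/7 = 1.2857 ≈ 1.29.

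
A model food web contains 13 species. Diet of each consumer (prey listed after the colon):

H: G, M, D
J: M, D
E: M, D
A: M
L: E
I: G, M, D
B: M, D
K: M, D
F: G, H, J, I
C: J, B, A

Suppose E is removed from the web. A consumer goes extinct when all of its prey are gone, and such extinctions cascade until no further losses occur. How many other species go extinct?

1

Remove E.
Round 1: L (all prey gone) → extinct.
No further losses. Total secondary extinctions: 1.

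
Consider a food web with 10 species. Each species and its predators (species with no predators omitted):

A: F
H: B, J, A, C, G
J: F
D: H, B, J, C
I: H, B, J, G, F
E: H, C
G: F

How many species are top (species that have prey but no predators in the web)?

Top species (has prey, but nothing eats it): B, C, F.
Count: 3.

3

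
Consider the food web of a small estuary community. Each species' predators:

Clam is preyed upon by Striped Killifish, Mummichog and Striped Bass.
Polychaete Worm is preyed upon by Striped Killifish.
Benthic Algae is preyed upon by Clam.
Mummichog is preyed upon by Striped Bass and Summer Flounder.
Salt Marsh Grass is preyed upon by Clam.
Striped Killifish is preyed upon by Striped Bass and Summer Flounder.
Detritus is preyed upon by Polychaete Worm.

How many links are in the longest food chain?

3 links

One longest chain: Detritus → Polychaete Worm → Striped Killifish → Striped Bass.
It has 4 species and 3 links.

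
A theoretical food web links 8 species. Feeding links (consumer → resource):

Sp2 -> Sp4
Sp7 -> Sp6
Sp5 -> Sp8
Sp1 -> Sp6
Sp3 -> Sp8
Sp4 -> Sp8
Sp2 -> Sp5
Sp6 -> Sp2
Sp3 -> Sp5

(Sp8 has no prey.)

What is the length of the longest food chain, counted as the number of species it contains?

5 species

One longest chain: Sp8 → Sp4 → Sp2 → Sp6 → Sp1.
It has 5 species and 4 links.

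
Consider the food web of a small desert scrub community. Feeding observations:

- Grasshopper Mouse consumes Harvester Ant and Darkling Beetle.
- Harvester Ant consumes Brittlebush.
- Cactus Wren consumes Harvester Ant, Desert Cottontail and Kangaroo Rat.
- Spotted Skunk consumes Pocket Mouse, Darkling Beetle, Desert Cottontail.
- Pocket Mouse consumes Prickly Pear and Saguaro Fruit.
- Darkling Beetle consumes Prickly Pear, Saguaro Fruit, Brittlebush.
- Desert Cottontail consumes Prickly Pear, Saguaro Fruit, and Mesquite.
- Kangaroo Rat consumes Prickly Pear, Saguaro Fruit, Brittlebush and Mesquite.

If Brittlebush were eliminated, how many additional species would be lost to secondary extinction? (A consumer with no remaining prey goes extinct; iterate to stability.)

1

Remove Brittlebush.
Round 1: Harvester Ant (all prey gone) → extinct.
No further losses. Total secondary extinctions: 1.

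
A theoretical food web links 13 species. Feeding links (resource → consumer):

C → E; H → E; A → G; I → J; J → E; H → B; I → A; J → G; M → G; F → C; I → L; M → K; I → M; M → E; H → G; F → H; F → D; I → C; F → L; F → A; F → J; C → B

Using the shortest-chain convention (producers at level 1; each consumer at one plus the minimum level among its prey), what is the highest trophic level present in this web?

Producers (level 1): I, F.
Following each consumer down to its lowest-level prey: F → H → G (levels 1 through 3).
All prey of G (H 2, A 2, M 2, J 2) are at level 2 or above, so G is at level 1 + 2 = 3.
Every consumer has at least one prey at level 2 or below, so none exceeds level 3.

3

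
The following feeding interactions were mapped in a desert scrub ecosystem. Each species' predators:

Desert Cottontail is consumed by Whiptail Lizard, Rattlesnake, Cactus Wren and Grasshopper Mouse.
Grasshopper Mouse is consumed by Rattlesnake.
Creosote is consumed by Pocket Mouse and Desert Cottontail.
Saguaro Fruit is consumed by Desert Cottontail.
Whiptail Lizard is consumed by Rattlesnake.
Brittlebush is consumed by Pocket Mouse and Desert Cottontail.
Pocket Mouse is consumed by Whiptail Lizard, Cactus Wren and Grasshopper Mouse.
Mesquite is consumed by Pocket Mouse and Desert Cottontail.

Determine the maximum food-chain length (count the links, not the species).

3 links

One longest chain: Saguaro Fruit → Desert Cottontail → Whiptail Lizard → Rattlesnake.
It has 4 species and 3 links.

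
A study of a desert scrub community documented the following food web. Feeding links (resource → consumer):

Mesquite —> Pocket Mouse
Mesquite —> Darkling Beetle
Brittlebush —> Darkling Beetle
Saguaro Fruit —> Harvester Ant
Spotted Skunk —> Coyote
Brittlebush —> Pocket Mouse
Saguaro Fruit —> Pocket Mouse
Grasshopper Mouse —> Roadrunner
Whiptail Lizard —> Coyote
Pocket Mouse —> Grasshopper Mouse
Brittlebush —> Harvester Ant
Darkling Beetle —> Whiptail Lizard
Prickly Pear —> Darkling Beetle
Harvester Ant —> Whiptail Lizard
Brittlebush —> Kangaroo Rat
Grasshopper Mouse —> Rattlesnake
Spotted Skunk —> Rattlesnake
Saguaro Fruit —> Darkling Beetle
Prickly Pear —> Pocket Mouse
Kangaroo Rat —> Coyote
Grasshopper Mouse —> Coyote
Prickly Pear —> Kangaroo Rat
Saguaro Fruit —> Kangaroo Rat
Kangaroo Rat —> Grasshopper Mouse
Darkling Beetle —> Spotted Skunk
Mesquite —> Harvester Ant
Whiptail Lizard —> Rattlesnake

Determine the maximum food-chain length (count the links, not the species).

One longest chain: Saguaro Fruit → Pocket Mouse → Grasshopper Mouse → Rattlesnake.
It has 4 species and 3 links.

3 links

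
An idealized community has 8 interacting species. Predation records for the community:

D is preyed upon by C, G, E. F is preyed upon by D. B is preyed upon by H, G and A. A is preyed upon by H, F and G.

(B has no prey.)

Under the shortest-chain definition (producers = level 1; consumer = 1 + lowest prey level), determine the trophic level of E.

B is a producer → level 1.
A eats B → level 2.
F eats A → level 3.
D eats F → level 4.
E eats D → level 5.
No prey of E is below level 4, so 5 is the minimum.

Trophic level 5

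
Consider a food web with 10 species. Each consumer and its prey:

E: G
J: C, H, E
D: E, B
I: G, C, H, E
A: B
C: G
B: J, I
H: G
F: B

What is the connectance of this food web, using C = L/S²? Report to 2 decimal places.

C = 0.16

The web has S = 10 species and L = 16 feeding links.
C = L / S² = 16 / 100 = 0.1600 ≈ 0.16.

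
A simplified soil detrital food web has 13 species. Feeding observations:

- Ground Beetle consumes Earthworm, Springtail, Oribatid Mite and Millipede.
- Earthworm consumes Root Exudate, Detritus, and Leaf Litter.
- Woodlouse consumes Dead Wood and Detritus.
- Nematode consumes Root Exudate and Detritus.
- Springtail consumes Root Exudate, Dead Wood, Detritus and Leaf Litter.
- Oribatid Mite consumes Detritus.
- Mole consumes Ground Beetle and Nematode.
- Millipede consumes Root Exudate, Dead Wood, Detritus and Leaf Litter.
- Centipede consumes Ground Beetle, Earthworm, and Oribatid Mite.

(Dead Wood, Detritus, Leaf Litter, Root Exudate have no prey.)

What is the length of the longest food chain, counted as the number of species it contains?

One longest chain: Detritus → Oribatid Mite → Ground Beetle → Mole.
It has 4 species and 3 links.

4 species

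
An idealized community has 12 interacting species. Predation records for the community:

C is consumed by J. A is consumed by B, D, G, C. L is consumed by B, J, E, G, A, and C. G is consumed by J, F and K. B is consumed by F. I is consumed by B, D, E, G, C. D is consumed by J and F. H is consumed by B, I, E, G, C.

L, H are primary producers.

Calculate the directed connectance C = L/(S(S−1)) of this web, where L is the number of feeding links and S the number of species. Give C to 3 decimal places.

C = 0.205

The web has S = 12 species and L = 27 feeding links.
C = L / (S(S−1)) = 27 / 132 = 0.2045 ≈ 0.205.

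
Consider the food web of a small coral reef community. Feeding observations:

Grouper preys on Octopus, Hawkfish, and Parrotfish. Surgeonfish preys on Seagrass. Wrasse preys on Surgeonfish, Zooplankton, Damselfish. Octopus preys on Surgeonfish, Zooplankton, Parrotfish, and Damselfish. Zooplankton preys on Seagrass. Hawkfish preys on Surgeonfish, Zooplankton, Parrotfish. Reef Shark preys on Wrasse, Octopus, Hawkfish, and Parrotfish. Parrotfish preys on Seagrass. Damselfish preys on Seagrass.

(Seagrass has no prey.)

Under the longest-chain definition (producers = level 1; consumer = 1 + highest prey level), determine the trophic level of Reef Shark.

Trophic level 4

Seagrass is a producer → level 1.
Surgeonfish eats Seagrass → level 2.
Octopus eats Surgeonfish (level 2); other prey at levels: Parrotfish 2, Damselfish 2, Zooplankton 2 → level 3.
Reef Shark eats Octopus (level 3); other prey at levels: Parrotfish 2, Wrasse 3, Hawkfish 3 → level 4.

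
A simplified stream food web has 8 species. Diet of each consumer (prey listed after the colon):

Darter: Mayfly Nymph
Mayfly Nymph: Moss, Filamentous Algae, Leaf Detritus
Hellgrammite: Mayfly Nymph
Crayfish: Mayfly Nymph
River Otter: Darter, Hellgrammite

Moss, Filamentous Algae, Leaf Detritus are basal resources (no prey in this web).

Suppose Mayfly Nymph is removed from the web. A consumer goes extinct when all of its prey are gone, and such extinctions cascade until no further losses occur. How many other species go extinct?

Remove Mayfly Nymph.
Round 1: Darter (all prey gone), Crayfish (all prey gone), Hellgrammite (all prey gone) → extinct.
Round 2: River Otter (all prey gone) → extinct.
No further losses. Total secondary extinctions: 4.

4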